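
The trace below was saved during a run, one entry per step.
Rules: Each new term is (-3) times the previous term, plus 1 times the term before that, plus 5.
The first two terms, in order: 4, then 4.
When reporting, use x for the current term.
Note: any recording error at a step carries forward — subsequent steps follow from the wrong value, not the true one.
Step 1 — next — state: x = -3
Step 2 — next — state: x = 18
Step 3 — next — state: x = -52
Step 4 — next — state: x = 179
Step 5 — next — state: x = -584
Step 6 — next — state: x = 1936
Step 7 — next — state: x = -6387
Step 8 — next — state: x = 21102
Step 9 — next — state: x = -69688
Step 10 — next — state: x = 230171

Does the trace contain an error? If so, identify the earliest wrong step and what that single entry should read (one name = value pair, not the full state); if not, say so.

Recomputing the run from the initial state:
step 1: x = -3
step 2: x = 18
step 3: x = -52
step 4: x = 179
step 5: x = -584
step 6: x = 1936
step 7: x = -6387
step 8: x = 21102
step 9: x = -69688
step 10: x = 230171
This matches the trace at every step.

no error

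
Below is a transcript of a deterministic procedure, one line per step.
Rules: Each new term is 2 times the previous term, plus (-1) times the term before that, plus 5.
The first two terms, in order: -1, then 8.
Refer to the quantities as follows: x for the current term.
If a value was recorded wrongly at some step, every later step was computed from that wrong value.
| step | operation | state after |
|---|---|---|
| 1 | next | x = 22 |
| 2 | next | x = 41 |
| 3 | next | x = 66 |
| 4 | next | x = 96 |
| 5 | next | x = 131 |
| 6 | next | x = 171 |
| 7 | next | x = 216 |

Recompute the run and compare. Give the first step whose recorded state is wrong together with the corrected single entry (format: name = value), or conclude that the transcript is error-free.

step 3, x = 65

Step 1: x = 2*(8) + (-1)*(-1) + (5) = 22 — in agreement.
Step 2: x = 2*(22) + (-1)*(8) + (5) = 41 — consistent with the transcript.
Step 3: x = 2*(41) + (-1)*(22) + (5) = 65 — a discrepancy with the transcript.
First deviation found at step 3; the corrected entry is x = 65.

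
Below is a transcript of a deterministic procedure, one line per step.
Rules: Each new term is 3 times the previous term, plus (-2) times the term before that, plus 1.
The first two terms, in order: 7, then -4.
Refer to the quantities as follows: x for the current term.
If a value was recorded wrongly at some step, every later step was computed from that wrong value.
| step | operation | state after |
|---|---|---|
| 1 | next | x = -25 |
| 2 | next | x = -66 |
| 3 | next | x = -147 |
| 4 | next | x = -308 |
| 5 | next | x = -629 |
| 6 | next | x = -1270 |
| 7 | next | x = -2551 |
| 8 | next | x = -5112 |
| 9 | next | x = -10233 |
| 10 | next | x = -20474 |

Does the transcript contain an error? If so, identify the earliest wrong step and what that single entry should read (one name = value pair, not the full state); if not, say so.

Recomputing the run from the initial state:
step 1: x = -25
step 2: x = -66
step 3: x = -147
step 4: x = -308
step 5: x = -629
step 6: x = -1270
step 7: x = -2551
step 8: x = -5112
step 9: x = -10233
step 10: x = -20474
This matches the transcript at every step.

no error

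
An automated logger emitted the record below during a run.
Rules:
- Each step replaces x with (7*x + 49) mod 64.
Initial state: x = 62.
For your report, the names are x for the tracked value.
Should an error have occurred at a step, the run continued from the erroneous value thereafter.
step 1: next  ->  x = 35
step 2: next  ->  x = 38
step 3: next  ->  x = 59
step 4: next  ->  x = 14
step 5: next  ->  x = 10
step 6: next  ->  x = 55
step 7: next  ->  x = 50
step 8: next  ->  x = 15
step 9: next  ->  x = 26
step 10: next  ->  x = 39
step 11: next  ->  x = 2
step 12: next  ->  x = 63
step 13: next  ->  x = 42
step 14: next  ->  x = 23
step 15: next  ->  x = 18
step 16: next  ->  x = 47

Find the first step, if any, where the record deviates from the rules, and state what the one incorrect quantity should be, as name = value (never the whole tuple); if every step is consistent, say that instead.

1. x = (7*62 + 49) mod 64 = 35 (checks out)
2. x = (7*35 + 49) mod 64 = 38 (no discrepancy)
3. x = (7*38 + 49) mod 64 = 59 (agrees with the record)
4. x = (7*59 + 49) mod 64 = 14 (no discrepancy)
5. x = (7*14 + 49) mod 64 = 19 (the record disagrees here)
First deviation found at step 5; the corrected entry is x = 19.

step 5, x = 19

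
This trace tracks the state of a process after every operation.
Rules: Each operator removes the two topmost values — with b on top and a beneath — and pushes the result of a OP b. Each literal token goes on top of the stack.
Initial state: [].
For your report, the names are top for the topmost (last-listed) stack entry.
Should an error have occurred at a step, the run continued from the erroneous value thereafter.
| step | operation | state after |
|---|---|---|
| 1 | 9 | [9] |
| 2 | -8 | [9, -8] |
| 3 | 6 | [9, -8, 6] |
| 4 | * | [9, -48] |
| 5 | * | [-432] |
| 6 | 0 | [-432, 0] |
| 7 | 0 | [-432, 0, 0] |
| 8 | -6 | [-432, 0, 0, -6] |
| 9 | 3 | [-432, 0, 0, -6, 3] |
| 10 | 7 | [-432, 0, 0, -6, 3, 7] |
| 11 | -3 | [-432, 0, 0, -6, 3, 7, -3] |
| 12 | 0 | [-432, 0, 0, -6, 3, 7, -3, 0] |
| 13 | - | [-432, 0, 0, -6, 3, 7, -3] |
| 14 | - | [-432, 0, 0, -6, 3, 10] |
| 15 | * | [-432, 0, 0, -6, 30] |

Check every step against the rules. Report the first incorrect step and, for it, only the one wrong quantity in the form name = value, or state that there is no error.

no error

Recomputing the run from the initial state:
step 1: [9]
step 2: [9, -8]
step 3: [9, -8, 6]
step 4: [9, -48]
step 5: [-432]
step 6: [-432, 0]
step 7: [-432, 0, 0]
step 8: [-432, 0, 0, -6]
step 9: [-432, 0, 0, -6, 3]
step 10: [-432, 0, 0, -6, 3, 7]
step 11: [-432, 0, 0, -6, 3, 7, -3]
step 12: [-432, 0, 0, -6, 3, 7, -3, 0]
step 13: [-432, 0, 0, -6, 3, 7, -3]
step 14: [-432, 0, 0, -6, 3, 10]
step 15: [-432, 0, 0, -6, 30]
This matches the trace at every step.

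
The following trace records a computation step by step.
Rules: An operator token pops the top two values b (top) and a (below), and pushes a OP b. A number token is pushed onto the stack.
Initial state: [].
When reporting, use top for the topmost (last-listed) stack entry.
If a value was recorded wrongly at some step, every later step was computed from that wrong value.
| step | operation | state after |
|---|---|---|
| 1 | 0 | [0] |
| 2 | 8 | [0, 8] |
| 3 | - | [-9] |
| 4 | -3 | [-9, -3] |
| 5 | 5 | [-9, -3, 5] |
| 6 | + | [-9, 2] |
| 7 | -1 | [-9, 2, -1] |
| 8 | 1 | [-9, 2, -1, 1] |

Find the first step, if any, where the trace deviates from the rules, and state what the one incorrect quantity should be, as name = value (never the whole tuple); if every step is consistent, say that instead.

step 3, top = -8

Recomputing the run from the initial state:
step 1: [0]
step 2: [0, 8]
step 3: [-8]
step 4: [-8, -3]
step 5: [-8, -3, 5]
step 6: [-8, 2]
step 7: [-8, 2, -1]
step 8: [-8, 2, -1, 1]
The first disagreement with the trace is at step 3, where the value should be top = -8.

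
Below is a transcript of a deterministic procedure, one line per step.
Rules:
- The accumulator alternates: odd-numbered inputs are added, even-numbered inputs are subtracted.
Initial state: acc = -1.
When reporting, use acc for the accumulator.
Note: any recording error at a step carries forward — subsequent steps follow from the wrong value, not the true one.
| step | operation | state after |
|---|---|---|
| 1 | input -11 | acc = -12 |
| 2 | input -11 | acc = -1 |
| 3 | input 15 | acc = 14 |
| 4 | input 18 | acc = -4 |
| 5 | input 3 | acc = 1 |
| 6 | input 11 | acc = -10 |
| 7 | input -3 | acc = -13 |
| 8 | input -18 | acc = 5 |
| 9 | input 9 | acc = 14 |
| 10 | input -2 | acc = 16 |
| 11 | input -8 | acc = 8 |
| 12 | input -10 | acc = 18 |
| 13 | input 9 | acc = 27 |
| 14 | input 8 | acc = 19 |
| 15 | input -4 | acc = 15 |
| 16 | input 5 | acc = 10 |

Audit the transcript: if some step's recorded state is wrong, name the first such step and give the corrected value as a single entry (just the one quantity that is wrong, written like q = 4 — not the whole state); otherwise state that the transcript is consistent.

Step 1: acc = -1 + -11 = -12 — agrees with the transcript.
Step 2: acc = -12 - -11 = -1 — no discrepancy.
Step 3: acc = -1 + 15 = 14 — no discrepancy.
Step 4: acc = 14 - 18 = -4 — matches.
Step 5: acc = -4 + 3 = -1 — first mismatch against the transcript.
That makes step 5 the first incorrect line — acc = -1 is what it should show.

step 5, acc = -1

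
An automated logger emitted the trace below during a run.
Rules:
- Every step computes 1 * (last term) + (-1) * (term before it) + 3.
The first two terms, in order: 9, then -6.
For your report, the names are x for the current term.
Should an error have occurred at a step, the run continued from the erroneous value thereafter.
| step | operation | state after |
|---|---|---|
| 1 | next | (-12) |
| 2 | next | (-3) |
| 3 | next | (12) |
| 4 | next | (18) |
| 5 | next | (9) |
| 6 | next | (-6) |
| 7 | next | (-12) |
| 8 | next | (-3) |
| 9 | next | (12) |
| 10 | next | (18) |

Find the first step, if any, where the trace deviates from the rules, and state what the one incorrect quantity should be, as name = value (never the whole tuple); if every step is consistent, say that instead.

Recomputing the run from the initial state:
step 1: x = -12
step 2: x = -3
step 3: x = 12
step 4: x = 18
step 5: x = 9
step 6: x = -6
step 7: x = -12
step 8: x = -3
step 9: x = 12
step 10: x = 18
This matches the trace at every step.

no error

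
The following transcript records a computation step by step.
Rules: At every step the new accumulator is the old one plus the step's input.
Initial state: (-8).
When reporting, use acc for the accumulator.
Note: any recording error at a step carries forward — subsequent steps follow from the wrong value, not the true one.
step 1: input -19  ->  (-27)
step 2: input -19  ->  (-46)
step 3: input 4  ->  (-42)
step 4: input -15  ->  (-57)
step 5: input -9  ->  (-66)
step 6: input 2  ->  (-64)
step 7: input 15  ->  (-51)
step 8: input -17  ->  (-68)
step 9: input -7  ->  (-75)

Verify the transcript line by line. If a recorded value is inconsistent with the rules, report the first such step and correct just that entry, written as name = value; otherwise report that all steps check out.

step 7, acc = -49

Recomputing the run from the initial state:
step 1: acc = -27
step 2: acc = -46
step 3: acc = -42
step 4: acc = -57
step 5: acc = -66
step 6: acc = -64
step 7: acc = -49
step 8: acc = -66
step 9: acc = -73
The first disagreement with the transcript is at step 7, where the value should be acc = -49.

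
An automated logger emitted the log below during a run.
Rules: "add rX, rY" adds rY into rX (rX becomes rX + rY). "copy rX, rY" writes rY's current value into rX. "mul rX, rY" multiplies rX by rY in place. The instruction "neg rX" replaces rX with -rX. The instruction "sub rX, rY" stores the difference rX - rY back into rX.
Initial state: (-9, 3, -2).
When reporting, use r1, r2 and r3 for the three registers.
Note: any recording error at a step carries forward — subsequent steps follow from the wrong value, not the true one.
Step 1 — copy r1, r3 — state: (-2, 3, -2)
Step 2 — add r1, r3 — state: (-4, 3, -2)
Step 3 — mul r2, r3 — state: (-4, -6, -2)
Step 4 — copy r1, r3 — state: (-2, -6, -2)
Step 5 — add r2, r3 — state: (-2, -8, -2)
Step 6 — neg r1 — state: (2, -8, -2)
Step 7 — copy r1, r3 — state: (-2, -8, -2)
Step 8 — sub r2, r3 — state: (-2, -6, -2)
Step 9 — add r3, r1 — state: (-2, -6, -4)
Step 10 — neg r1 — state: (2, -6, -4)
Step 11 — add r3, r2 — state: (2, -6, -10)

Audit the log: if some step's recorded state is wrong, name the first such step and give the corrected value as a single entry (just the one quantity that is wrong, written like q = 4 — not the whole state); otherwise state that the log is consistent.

no error

1. r1 = -2 (verified)
2. r1 = -2 + -2 = -4 (verified)
3. r2 = 3 * -2 = -6 (exactly as logged)
4. r1 = -2 (confirmed correct)
5. r2 = -6 + -2 = -8 (consistent with the log)
6. r1 = -(-2) = 2 (verified)
7. r1 = -2 (checks out)
8. r2 = -8 - -2 = -6 (checks out)
9. r3 = -2 + -2 = -4 (confirmed correct)
10. r1 = -(-2) = 2 (confirmed correct)
11. r3 = -4 + -6 = -10 (confirmed correct)
The recomputation confirms every line.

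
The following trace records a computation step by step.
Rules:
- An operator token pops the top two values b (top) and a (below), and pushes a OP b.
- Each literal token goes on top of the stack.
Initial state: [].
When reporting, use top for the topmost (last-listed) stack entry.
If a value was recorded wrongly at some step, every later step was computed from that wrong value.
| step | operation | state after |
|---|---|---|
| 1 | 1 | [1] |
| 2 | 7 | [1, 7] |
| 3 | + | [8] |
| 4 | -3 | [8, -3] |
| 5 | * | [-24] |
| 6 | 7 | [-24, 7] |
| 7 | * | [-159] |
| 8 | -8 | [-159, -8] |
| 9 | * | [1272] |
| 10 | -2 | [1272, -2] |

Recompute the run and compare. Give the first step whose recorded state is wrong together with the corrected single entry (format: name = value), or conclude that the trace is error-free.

step 7, top = -168

1. push 1: top = 1 (checks out)
2. push 7: top = 7 (in agreement)
3. 1 + 7 = 8 (verified)
4. push -3: top = -3 (agrees with the trace)
5. 8 * -3 = -24 (no discrepancy)
6. push 7: top = 7 (consistent with the trace)
7. -24 * 7 = -168 (not what was recorded)
Step 7 is the first one off; corrected, top = -168.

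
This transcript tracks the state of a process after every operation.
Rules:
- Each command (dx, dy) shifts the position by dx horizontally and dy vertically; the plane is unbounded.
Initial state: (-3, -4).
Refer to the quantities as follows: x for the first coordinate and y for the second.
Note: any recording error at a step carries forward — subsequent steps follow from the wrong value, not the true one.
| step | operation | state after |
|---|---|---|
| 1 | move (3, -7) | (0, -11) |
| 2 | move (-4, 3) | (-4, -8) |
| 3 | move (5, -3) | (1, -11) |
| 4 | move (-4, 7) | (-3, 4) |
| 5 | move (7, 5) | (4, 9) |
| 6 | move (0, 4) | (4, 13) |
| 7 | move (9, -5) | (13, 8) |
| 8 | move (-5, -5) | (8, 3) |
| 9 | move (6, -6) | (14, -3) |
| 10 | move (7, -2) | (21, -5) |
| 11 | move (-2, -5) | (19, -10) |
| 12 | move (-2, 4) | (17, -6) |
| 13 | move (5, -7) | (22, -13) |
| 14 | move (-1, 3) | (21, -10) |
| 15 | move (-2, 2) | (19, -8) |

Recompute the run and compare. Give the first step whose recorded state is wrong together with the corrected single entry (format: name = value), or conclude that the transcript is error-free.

step 4, y = -4

1. x = -3 + (3) = 0, y = -4 + (-7) = -11 (no discrepancy)
2. x = 0 + (-4) = -4, y = -11 + (3) = -8 (confirmed correct)
3. x = -4 + (5) = 1, y = -8 + (-3) = -11 (same as recorded)
4. x = 1 + (-4) = -3, y = -11 + (7) = -4 (the recorded entry deviates here)
Step 4 is the first one off; corrected, y = -4.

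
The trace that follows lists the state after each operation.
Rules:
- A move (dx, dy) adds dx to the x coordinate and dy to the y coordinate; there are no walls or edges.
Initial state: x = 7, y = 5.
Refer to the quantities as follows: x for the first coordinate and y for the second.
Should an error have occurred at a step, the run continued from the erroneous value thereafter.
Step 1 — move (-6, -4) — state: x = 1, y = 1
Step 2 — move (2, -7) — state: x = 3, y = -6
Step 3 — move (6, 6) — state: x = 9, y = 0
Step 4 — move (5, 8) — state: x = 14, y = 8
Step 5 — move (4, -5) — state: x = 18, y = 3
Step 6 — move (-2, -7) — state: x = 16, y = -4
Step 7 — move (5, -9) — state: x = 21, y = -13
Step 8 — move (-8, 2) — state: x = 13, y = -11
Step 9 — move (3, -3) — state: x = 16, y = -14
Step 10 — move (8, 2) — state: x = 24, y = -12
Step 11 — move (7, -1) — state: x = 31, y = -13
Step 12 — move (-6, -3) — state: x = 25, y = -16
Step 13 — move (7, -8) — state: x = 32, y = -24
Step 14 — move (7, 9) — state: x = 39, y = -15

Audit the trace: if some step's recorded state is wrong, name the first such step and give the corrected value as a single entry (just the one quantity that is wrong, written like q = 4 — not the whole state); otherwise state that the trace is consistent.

Step 1: x = 7 + (-6) = 1, y = 5 + (-4) = 1 — checks out.
Step 2: x = 1 + (2) = 3, y = 1 + (-7) = -6 — same as recorded.
Step 3: x = 3 + (6) = 9, y = -6 + (6) = 0 — consistent with the trace.
Step 4: x = 9 + (5) = 14, y = 0 + (8) = 8 — consistent with the trace.
Step 5: x = 14 + (4) = 18, y = 8 + (-5) = 3 — same as recorded.
Step 6: x = 18 + (-2) = 16, y = 3 + (-7) = -4 — verified.
Step 7: x = 16 + (5) = 21, y = -4 + (-9) = -13 — matches.
Step 8: x = 21 + (-8) = 13, y = -13 + (2) = -11 — consistent with the trace.
Step 9: x = 13 + (3) = 16, y = -11 + (-3) = -14 — verified.
Step 10: x = 16 + (8) = 24, y = -14 + (2) = -12 — no discrepancy.
Step 11: x = 24 + (7) = 31, y = -12 + (-1) = -13 — exactly as logged.
Step 12: x = 31 + (-6) = 25, y = -13 + (-3) = -16 — exactly as logged.
Step 13: x = 25 + (7) = 32, y = -16 + (-8) = -24 — matches.
Step 14: x = 32 + (7) = 39, y = -24 + (9) = -15 — verified.
Every step is consistent.

no error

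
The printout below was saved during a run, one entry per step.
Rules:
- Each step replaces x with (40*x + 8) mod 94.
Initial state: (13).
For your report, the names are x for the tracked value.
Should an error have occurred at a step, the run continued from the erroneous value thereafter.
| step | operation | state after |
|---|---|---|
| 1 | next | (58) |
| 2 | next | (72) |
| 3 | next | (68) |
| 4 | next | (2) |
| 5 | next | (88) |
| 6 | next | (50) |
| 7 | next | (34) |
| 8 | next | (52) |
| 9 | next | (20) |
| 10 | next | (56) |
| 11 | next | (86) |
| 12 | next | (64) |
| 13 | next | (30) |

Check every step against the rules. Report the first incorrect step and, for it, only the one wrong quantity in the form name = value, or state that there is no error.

no error

step 1: x = (40*13 + 8) mod 94 = 58 -> verified
step 2: x = (40*58 + 8) mod 94 = 72 -> consistent with the printout
step 3: x = (40*72 + 8) mod 94 = 68 -> checks out
step 4: x = (40*68 + 8) mod 94 = 2 -> no discrepancy
step 5: x = (40*2 + 8) mod 94 = 88 -> verified
step 6: x = (40*88 + 8) mod 94 = 50 -> exactly as logged
step 7: x = (40*50 + 8) mod 94 = 34 -> matches
step 8: x = (40*34 + 8) mod 94 = 52 -> confirmed correct
step 9: x = (40*52 + 8) mod 94 = 20 -> checks out
step 10: x = (40*20 + 8) mod 94 = 56 -> matches
step 11: x = (40*56 + 8) mod 94 = 86 -> exactly as logged
step 12: x = (40*86 + 8) mod 94 = 64 -> confirmed correct
step 13: x = (40*64 + 8) mod 94 = 30 -> confirmed correct
Every step is consistent.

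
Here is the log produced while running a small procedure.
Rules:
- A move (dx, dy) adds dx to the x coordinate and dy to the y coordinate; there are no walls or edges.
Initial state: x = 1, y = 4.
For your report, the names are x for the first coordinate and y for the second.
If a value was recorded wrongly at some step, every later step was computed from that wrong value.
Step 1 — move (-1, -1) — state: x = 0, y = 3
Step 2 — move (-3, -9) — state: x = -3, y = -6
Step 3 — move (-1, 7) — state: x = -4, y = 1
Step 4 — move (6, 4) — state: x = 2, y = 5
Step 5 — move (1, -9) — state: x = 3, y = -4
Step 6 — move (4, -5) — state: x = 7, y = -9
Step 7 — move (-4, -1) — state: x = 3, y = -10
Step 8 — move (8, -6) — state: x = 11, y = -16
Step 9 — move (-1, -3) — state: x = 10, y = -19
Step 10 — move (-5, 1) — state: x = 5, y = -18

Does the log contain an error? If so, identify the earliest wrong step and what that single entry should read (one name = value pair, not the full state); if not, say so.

Recomputing the run from the initial state:
step 1: x = 0, y = 3
step 2: x = -3, y = -6
step 3: x = -4, y = 1
step 4: x = 2, y = 5
step 5: x = 3, y = -4
step 6: x = 7, y = -9
step 7: x = 3, y = -10
step 8: x = 11, y = -16
step 9: x = 10, y = -19
step 10: x = 5, y = -18
This matches the log at every step.

no error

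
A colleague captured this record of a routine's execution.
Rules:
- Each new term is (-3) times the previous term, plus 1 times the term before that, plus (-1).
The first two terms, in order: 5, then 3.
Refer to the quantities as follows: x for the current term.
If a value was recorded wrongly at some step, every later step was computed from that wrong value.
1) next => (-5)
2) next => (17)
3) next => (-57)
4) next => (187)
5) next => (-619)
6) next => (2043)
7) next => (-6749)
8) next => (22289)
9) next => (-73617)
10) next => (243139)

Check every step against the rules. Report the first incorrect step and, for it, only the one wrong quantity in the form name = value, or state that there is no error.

no error

Recomputing the run from the initial state:
step 1: x = -5
step 2: x = 17
step 3: x = -57
step 4: x = 187
step 5: x = -619
step 6: x = 2043
step 7: x = -6749
step 8: x = 22289
step 9: x = -73617
step 10: x = 243139
This matches the record at every step.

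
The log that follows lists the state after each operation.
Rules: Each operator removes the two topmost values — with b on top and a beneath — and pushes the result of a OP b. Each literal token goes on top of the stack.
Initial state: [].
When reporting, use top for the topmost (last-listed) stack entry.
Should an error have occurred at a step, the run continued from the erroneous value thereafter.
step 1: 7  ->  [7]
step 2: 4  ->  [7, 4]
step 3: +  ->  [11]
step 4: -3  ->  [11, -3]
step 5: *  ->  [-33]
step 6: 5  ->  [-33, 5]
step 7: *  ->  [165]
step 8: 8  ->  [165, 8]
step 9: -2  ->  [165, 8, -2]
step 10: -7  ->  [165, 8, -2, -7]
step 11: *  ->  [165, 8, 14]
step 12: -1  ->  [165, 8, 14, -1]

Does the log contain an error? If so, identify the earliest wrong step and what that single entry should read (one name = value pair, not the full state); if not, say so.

step 7, top = -165

step 1: push 7: top = 7 -> checks out
step 2: push 4: top = 4 -> consistent with the log
step 3: 7 + 4 = 11 -> in agreement
step 4: push -3: top = -3 -> in agreement
step 5: 11 * -3 = -33 -> in agreement
step 6: push 5: top = 5 -> no discrepancy
step 7: -33 * 5 = -165 -> first mismatch against the log
First deviation found at step 7; the corrected entry is top = -165.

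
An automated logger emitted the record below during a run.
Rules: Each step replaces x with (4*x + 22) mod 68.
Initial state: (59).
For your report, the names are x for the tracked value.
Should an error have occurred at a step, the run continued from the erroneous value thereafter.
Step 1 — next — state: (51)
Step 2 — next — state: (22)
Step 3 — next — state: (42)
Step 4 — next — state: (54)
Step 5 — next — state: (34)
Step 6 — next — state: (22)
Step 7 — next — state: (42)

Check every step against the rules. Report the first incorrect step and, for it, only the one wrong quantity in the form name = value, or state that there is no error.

step 1, x = 54

Recomputing the run from the initial state:
step 1: x = 54
step 2: x = 34
step 3: x = 22
step 4: x = 42
step 5: x = 54
step 6: x = 34
step 7: x = 22
The first disagreement with the record is at step 1, where the value should be x = 54.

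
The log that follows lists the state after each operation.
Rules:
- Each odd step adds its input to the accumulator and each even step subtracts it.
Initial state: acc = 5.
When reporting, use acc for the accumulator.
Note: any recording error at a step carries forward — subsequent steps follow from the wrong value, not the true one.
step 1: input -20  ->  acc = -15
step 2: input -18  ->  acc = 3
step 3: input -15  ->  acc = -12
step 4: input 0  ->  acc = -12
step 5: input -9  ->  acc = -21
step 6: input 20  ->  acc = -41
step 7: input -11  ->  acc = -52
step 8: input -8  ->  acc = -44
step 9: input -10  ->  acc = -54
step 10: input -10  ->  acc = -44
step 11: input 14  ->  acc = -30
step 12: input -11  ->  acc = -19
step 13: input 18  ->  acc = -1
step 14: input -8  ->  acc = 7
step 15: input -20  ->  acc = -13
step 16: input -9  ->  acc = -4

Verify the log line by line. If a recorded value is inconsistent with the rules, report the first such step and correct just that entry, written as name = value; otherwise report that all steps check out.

1. acc = 5 + -20 = -15 (consistent with the log)
2. acc = -15 - -18 = 3 (verified)
3. acc = 3 + -15 = -12 (matches)
4. acc = -12 - 0 = -12 (exactly as logged)
5. acc = -12 + -9 = -21 (in agreement)
6. acc = -21 - 20 = -41 (exactly as logged)
7. acc = -41 + -11 = -52 (verified)
8. acc = -52 - -8 = -44 (matches)
9. acc = -44 + -10 = -54 (in agreement)
10. acc = -54 - -10 = -44 (no discrepancy)
11. acc = -44 + 14 = -30 (checks out)
12. acc = -30 - -11 = -19 (checks out)
13. acc = -19 + 18 = -1 (confirmed correct)
14. acc = -1 - -8 = 7 (consistent with the log)
15. acc = 7 + -20 = -13 (consistent with the log)
16. acc = -13 - -9 = -4 (in agreement)
All entries verified; no error found.

no error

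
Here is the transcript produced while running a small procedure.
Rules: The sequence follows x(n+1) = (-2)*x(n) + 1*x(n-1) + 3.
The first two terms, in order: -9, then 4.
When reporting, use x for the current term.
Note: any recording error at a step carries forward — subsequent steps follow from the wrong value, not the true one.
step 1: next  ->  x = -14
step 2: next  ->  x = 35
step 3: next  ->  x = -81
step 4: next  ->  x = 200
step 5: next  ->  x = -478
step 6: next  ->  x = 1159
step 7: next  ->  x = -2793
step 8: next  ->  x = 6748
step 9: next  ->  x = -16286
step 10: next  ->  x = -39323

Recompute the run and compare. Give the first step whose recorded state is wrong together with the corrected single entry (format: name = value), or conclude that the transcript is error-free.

Step 1: x = -2*(4) + (1)*(-9) + (3) = -14 — confirmed correct.
Step 2: x = -2*(-14) + (1)*(4) + (3) = 35 — confirmed correct.
Step 3: x = -2*(35) + (1)*(-14) + (3) = -81 — matches.
Step 4: x = -2*(-81) + (1)*(35) + (3) = 200 — exactly as logged.
Step 5: x = -2*(200) + (1)*(-81) + (3) = -478 — in agreement.
Step 6: x = -2*(-478) + (1)*(200) + (3) = 1159 — no discrepancy.
Step 7: x = -2*(1159) + (1)*(-478) + (3) = -2793 — matches.
Step 8: x = -2*(-2793) + (1)*(1159) + (3) = 6748 — confirmed correct.
Step 9: x = -2*(6748) + (1)*(-2793) + (3) = -16286 — same as recorded.
Step 10: x = -2*(-16286) + (1)*(6748) + (3) = 39323 — first mismatch against the transcript.
The audit stops at step 10: the recorded entry is wrong and should be x = 39323.

step 10, x = 39323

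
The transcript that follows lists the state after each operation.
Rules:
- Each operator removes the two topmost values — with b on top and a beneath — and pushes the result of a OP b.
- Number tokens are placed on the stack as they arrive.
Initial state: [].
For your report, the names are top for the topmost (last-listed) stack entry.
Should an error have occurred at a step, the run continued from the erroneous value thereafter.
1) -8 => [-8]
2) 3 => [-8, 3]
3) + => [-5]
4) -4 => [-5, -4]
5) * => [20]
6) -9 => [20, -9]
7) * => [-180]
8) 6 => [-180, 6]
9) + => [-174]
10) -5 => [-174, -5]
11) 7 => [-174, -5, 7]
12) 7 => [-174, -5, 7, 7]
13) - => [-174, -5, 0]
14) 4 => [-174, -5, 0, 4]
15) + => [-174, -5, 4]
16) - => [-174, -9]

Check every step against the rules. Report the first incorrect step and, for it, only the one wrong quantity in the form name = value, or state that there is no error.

no error

Recomputing the run from the initial state:
step 1: [-8]
step 2: [-8, 3]
step 3: [-5]
step 4: [-5, -4]
step 5: [20]
step 6: [20, -9]
step 7: [-180]
step 8: [-180, 6]
step 9: [-174]
step 10: [-174, -5]
step 11: [-174, -5, 7]
step 12: [-174, -5, 7, 7]
step 13: [-174, -5, 0]
step 14: [-174, -5, 0, 4]
step 15: [-174, -5, 4]
step 16: [-174, -9]
This matches the transcript at every step.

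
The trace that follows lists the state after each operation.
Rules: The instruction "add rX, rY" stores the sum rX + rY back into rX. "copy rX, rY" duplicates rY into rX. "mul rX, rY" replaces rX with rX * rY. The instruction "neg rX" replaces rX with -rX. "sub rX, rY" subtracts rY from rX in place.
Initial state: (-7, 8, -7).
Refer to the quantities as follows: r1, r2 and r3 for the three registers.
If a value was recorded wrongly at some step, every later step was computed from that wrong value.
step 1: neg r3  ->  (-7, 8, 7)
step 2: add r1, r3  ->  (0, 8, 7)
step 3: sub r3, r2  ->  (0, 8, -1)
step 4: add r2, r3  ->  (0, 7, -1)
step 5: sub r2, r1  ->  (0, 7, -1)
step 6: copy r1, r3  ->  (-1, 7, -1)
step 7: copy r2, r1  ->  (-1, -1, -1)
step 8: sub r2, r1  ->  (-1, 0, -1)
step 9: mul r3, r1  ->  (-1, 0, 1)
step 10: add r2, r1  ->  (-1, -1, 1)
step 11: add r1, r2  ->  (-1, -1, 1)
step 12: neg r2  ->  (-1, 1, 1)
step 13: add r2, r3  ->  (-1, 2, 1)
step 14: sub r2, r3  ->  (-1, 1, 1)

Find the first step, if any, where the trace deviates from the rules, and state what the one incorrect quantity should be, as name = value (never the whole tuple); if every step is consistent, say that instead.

1. r3 = -(-7) = 7 (verified)
2. r1 = -7 + 7 = 0 (matches)
3. r3 = 7 - 8 = -1 (exactly as logged)
4. r2 = 8 + -1 = 7 (no discrepancy)
5. r2 = 7 - 0 = 7 (verified)
6. r1 = -1 (checks out)
7. r2 = -1 (consistent with the trace)
8. r2 = -1 - -1 = 0 (exactly as logged)
9. r3 = -1 * -1 = 1 (matches)
10. r2 = 0 + -1 = -1 (same as recorded)
11. r1 = -1 + -1 = -2 (first mismatch against the trace)
Conclusion: step 11 carries the first error; the entry should be r1 = -2.

step 11, r1 = -2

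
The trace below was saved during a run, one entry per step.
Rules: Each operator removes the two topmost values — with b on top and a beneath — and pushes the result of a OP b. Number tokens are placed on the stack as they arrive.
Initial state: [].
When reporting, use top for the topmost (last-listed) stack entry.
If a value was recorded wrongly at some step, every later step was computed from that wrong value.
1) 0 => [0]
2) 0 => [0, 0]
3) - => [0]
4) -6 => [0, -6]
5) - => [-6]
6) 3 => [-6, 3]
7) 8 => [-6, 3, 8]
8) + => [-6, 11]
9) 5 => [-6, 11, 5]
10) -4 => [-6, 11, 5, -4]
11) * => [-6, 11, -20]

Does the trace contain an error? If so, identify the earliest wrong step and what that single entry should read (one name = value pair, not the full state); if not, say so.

1. push 0: top = 0 (matches)
2. push 0: top = 0 (verified)
3. 0 - 0 = 0 (exactly as logged)
4. push -6: top = -6 (same as recorded)
5. 0 - -6 = 6 (a discrepancy with the trace)
So the first discrepancy is step 5, where the right value is top = 6.

step 5, top = 6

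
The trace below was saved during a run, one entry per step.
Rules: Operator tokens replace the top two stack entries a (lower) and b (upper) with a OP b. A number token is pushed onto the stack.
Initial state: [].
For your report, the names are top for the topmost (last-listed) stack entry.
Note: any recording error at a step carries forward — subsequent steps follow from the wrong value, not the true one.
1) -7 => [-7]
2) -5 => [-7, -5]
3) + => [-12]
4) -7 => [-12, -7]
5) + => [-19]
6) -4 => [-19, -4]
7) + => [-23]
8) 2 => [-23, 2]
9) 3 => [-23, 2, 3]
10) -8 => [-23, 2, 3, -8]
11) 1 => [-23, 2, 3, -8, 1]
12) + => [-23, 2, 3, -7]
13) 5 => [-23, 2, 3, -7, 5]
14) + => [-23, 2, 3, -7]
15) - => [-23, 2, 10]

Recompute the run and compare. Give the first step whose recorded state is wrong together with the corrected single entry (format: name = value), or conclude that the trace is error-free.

1. push -7: top = -7 (same as recorded)
2. push -5: top = -5 (confirmed correct)
3. -7 + -5 = -12 (confirmed correct)
4. push -7: top = -7 (matches)
5. -12 + -7 = -19 (in agreement)
6. push -4: top = -4 (exactly as logged)
7. -19 + -4 = -23 (exactly as logged)
8. push 2: top = 2 (verified)
9. push 3: top = 3 (confirmed correct)
10. push -8: top = -8 (consistent with the trace)
11. push 1: top = 1 (confirmed correct)
12. -8 + 1 = -7 (consistent with the trace)
13. push 5: top = 5 (matches)
14. -7 + 5 = -2 (the trace disagrees here)
That makes step 14 the first incorrect line — top = -2 is what it should show.

step 14, top = -2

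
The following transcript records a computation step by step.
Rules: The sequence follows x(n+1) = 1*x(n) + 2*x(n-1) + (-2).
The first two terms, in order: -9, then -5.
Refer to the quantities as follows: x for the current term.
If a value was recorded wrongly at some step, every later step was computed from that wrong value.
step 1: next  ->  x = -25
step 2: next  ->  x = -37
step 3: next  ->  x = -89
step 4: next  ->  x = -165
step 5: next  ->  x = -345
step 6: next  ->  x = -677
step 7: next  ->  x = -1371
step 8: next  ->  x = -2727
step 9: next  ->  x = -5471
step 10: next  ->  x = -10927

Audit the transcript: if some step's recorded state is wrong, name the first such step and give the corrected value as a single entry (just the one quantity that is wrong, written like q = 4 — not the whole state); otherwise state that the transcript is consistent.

step 1: x = 1*(-5) + (2)*(-9) + (-2) = -25 -> confirmed correct
step 2: x = 1*(-25) + (2)*(-5) + (-2) = -37 -> exactly as logged
step 3: x = 1*(-37) + (2)*(-25) + (-2) = -89 -> matches
step 4: x = 1*(-89) + (2)*(-37) + (-2) = -165 -> same as recorded
step 5: x = 1*(-165) + (2)*(-89) + (-2) = -345 -> confirmed correct
step 6: x = 1*(-345) + (2)*(-165) + (-2) = -677 -> confirmed correct
step 7: x = 1*(-677) + (2)*(-345) + (-2) = -1369 -> the entry is off here
First incorrect step: 7; the correct value is x = -1369.

step 7, x = -1369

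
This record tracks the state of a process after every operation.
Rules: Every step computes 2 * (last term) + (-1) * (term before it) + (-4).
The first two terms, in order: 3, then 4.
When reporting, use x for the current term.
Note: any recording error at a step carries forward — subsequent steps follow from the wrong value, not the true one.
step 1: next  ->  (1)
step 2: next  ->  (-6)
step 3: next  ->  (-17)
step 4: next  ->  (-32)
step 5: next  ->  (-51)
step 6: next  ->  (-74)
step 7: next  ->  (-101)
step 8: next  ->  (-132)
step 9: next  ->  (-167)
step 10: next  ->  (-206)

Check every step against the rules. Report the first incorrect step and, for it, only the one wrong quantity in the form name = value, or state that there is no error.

no error

1. x = 2*(4) + (-1)*(3) + (-4) = 1 (exactly as logged)
2. x = 2*(1) + (-1)*(4) + (-4) = -6 (consistent with the record)
3. x = 2*(-6) + (-1)*(1) + (-4) = -17 (checks out)
4. x = 2*(-17) + (-1)*(-6) + (-4) = -32 (same as recorded)
5. x = 2*(-32) + (-1)*(-17) + (-4) = -51 (checks out)
6. x = 2*(-51) + (-1)*(-32) + (-4) = -74 (consistent with the record)
7. x = 2*(-74) + (-1)*(-51) + (-4) = -101 (agrees with the record)
8. x = 2*(-101) + (-1)*(-74) + (-4) = -132 (confirmed correct)
9. x = 2*(-132) + (-1)*(-101) + (-4) = -167 (matches)
10. x = 2*(-167) + (-1)*(-132) + (-4) = -206 (confirmed correct)
All steps check out; nothing to correct.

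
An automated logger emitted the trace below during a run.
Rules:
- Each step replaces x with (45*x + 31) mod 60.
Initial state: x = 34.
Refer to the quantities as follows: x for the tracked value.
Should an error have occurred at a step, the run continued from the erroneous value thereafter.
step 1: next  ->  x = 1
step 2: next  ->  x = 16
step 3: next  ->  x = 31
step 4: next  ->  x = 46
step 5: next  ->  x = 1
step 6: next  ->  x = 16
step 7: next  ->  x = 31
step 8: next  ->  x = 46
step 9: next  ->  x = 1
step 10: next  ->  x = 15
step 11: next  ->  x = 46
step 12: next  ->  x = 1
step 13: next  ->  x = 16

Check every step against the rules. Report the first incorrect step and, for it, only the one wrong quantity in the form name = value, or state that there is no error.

step 1: x = (45*34 + 31) mod 60 = 1 -> consistent with the trace
step 2: x = (45*1 + 31) mod 60 = 16 -> checks out
step 3: x = (45*16 + 31) mod 60 = 31 -> exactly as logged
step 4: x = (45*31 + 31) mod 60 = 46 -> matches
step 5: x = (45*46 + 31) mod 60 = 1 -> consistent with the trace
step 6: x = (45*1 + 31) mod 60 = 16 -> consistent with the trace
step 7: x = (45*16 + 31) mod 60 = 31 -> consistent with the trace
step 8: x = (45*31 + 31) mod 60 = 46 -> confirmed correct
step 9: x = (45*46 + 31) mod 60 = 1 -> consistent with the trace
step 10: x = (45*1 + 31) mod 60 = 16 -> the entry is off here
Step 10 is the first one off; corrected, x = 16.

step 10, x = 16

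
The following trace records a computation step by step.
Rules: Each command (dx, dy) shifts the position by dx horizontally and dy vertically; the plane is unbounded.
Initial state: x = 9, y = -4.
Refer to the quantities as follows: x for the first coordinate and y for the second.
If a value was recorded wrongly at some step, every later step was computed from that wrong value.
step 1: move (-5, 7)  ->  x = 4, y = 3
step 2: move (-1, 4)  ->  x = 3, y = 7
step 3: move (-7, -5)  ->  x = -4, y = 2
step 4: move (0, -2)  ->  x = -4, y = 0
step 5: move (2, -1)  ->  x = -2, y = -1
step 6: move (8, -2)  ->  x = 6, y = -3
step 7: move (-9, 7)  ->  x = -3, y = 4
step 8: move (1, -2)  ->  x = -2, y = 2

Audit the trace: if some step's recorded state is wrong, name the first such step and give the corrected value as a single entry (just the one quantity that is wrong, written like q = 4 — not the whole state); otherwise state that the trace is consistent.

step 1: x = 9 + (-5) = 4, y = -4 + (7) = 3 -> same as recorded
step 2: x = 4 + (-1) = 3, y = 3 + (4) = 7 -> in agreement
step 3: x = 3 + (-7) = -4, y = 7 + (-5) = 2 -> consistent with the trace
step 4: x = -4 + (0) = -4, y = 2 + (-2) = 0 -> same as recorded
step 5: x = -4 + (2) = -2, y = 0 + (-1) = -1 -> consistent with the trace
step 6: x = -2 + (8) = 6, y = -1 + (-2) = -3 -> in agreement
step 7: x = 6 + (-9) = -3, y = -3 + (7) = 4 -> no discrepancy
step 8: x = -3 + (1) = -2, y = 4 + (-2) = 2 -> agrees with the trace
The whole run recomputes cleanly — no discrepancies.

no error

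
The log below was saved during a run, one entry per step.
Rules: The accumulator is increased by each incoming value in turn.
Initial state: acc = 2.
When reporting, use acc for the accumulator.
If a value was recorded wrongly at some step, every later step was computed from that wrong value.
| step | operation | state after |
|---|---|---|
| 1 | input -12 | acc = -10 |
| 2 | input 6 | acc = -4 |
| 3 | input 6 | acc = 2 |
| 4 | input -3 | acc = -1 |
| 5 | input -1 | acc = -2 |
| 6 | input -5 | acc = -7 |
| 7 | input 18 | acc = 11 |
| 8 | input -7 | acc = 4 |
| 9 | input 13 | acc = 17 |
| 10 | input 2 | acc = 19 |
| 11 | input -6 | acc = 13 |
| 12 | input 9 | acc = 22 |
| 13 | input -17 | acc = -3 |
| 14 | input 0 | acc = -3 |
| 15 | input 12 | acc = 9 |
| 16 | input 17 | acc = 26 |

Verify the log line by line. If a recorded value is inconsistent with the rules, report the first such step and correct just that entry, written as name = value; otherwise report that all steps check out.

step 13, acc = 5

step 1: acc = 2 + -12 = -10 -> same as recorded
step 2: acc = -10 + 6 = -4 -> agrees with the log
step 3: acc = -4 + 6 = 2 -> no discrepancy
step 4: acc = 2 + -3 = -1 -> exactly as logged
step 5: acc = -1 + -1 = -2 -> matches
step 6: acc = -2 + -5 = -7 -> confirmed correct
step 7: acc = -7 + 18 = 11 -> confirmed correct
step 8: acc = 11 + -7 = 4 -> matches
step 9: acc = 4 + 13 = 17 -> same as recorded
step 10: acc = 17 + 2 = 19 -> agrees with the log
step 11: acc = 19 + -6 = 13 -> checks out
step 12: acc = 13 + 9 = 22 -> no discrepancy
step 13: acc = 22 + -17 = 5 -> a discrepancy with the log
Conclusion: step 13 carries the first error; the entry should be acc = 5.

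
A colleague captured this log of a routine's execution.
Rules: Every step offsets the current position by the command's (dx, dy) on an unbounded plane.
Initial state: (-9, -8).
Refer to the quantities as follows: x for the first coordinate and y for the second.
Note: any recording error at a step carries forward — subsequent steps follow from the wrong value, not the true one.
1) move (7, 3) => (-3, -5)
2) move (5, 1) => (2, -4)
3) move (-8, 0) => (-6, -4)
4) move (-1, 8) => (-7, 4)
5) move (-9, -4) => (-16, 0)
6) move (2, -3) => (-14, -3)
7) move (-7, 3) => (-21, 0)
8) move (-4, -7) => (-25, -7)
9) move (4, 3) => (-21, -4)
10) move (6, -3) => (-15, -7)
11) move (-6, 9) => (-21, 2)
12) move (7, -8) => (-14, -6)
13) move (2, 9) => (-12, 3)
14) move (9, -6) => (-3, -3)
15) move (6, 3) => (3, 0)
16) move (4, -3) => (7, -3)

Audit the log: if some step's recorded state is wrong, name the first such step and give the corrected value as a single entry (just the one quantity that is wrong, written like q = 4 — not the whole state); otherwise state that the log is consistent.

step 1, x = -2

Recomputing the run from the initial state:
step 1: x = -2, y = -5
step 2: x = 3, y = -4
step 3: x = -5, y = -4
step 4: x = -6, y = 4
step 5: x = -15, y = 0
step 6: x = -13, y = -3
step 7: x = -20, y = 0
step 8: x = -24, y = -7
step 9: x = -20, y = -4
step 10: x = -14, y = -7
step 11: x = -20, y = 2
step 12: x = -13, y = -6
step 13: x = -11, y = 3
step 14: x = -2, y = -3
step 15: x = 4, y = 0
step 16: x = 8, y = -3
The first disagreement with the log is at step 1, where the value should be x = -2.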